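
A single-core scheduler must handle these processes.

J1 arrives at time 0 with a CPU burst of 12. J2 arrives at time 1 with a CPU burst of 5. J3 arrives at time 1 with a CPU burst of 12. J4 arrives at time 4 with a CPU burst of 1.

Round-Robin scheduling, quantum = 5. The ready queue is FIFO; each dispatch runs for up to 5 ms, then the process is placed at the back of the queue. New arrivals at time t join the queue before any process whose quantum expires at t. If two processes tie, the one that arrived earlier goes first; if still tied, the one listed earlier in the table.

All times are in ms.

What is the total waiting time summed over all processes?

Timeline: | J1 0-5 | J2 5-10 | J3 10-15 | J4 15-16 | J1 16-21 | J3 21-26 | J1 26-28 | J3 28-30 |
Completion: J1=28  J2=10  J3=30  J4=16
Waiting = turnaround − burst: J1=16, J2=4, J3=17, J4=11
Total waiting = 16 + 4 + 17 + 11 = 48

48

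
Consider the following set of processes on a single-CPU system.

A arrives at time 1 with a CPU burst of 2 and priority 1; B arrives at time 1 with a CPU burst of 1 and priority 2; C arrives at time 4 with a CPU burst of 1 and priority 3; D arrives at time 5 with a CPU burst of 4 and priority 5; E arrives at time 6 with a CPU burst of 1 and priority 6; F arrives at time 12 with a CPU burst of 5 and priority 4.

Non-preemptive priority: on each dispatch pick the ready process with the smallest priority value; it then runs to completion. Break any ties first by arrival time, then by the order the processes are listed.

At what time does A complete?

3

Schedule: | idle 0-1 | A 1-3 | B 3-4 | C 4-5 | D 5-9 | E 9-10 | idle 10-12 | F 12-17 |
Completion: A=3  B=4  C=5  D=9  E=10  F=17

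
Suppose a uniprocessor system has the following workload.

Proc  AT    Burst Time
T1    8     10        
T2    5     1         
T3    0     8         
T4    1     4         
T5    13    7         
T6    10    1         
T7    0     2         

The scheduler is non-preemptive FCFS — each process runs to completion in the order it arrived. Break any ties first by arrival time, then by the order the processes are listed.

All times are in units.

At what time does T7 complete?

Schedule: | T3 0-8 | T7 8-10 | T4 10-14 | T2 14-15 | T1 15-25 | T6 25-26 | T5 26-33 |
Completion: T1=25  T2=15  T3=8  T4=14  T5=33  T6=26  T7=10
Turnaround (C−A): T1=17  T2=10  T3=8  T4=13  T5=20  T6=16  T7=10

10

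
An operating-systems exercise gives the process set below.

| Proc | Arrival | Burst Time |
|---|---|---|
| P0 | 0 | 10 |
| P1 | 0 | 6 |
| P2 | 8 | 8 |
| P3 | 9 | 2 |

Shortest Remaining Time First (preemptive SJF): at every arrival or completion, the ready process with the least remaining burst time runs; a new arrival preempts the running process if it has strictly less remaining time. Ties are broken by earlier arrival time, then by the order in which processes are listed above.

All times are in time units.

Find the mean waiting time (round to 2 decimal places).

Timeline: | P1 0-6 | P0 6-9 | P3 9-11 | P0 11-18 | P2 18-26 |
Completion: P0=18  P1=6  P2=26  P3=11
Turnaround (C−A): P0=18  P1=6  P2=18  P3=2
Waiting times: P0=8, P1=0, P2=10, P3=0
Average waiting = (8+0+10+0) / 4 = 18/4 = 4.50

4.50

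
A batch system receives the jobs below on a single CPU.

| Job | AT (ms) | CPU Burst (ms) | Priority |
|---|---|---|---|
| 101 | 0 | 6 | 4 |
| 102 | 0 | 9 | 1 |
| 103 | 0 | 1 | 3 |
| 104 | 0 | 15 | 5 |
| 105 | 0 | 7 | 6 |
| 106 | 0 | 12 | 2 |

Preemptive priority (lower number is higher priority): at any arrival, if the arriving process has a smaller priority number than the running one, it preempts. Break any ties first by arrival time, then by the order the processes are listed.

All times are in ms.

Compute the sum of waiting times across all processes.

Gantt: | 102 0-9 | 106 9-21 | 103 21-22 | 101 22-28 | 104 28-43 | 105 43-50 |
Completion: 101=28  102=9  103=22  104=43  105=50  106=21
Waiting = turnaround − burst: 101=22, 102=0, 103=21, 104=28, 105=43, 106=9
Total waiting = 22 + 0 + 21 + 28 + 43 + 9 = 123

123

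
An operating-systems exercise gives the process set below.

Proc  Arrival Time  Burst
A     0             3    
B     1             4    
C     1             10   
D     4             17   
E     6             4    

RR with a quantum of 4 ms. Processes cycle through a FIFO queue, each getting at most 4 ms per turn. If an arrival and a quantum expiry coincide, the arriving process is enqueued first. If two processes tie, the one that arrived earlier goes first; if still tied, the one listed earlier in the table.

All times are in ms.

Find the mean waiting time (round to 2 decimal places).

9.20

Gantt: | A 0-3 | B 3-7 | C 7-11 | D 11-15 | E 15-19 | C 19-23 | D 23-27 | C 27-29 | D 29-38 |
Completion: A=3  B=7  C=29  D=38  E=19
Turnaround (C−A): A=3  B=6  C=28  D=34  E=13
Waiting times: A=0, B=2, C=18, D=17, E=9
Average waiting = (0+2+18+17+9) / 5 = 46/5 = 9.20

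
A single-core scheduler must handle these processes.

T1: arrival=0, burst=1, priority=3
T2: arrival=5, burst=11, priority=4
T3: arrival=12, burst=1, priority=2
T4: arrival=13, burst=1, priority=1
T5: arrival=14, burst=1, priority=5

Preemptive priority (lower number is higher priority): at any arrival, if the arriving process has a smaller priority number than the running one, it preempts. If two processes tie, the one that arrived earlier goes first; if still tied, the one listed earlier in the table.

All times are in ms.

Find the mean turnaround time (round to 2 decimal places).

4.20

Gantt: | T1 0-1 | idle 1-5 | T2 5-12 | T3 12-13 | T4 13-14 | T2 14-18 | T5 18-19 |
Completion: T1=1  T2=18  T3=13  T4=14  T5=19
Turnaround times: T1=1, T2=13, T3=1, T4=1, T5=5
Average turnaround = (1+13+1+1+5) / 5 = 21/5 = 4.20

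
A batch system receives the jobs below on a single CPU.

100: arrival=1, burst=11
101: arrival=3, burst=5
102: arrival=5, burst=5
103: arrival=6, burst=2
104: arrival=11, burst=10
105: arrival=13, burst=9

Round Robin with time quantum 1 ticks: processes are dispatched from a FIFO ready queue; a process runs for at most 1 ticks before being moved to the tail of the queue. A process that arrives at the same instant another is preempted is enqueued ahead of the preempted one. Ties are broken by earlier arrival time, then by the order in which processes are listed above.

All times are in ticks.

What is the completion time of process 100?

Timeline: | idle 0-1 | 100 1-3 | 101 3-4 | 100 4-5 | 101 5-6 | 102 6-7 | 100 7-8 | 103 8-9 | 101 9-10 | 102 10-11 | 100 11-12 | 103 12-13 | 101 13-14 | 104 14-15 | 102 15-16 | 100 16-17 | 105 17-18 | 101 18-19 | 104 19-20 | 102 20-21 | 100 21-22 | 105 22-23 | 104 23-24 | 102 24-25 | 100 25-26 | 105 26-27 | 104 27-28 | 100 28-29 | 105 29-30 | 104 30-31 | 100 31-32 | 105 32-33 | 104 33-34 | 100 34-35 | 105 35-36 | 104 36-37 | 105 37-38 | 104 38-39 | 105 39-40 | 104 40-41 | 105 41-42 | 104 42-43 |
Completion: 100=35  101=19  102=25  103=13  104=43  105=42

35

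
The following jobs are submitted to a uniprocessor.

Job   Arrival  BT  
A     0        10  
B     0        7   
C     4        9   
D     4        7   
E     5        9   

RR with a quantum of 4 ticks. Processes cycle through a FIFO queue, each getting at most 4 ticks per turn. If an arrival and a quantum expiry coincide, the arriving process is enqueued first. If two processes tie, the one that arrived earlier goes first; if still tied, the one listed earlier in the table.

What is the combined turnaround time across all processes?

167

Timeline: | A 0-4 | B 4-8 | C 8-12 | D 12-16 | A 16-20 | E 20-24 | B 24-27 | C 27-31 | D 31-34 | A 34-36 | E 36-40 | C 40-41 | E 41-42 |
Completion: A=36  B=27  C=41  D=34  E=42
Turnaround (C−A): A=36  B=27  C=37  D=30  E=37
Turnaround = completion − arrival: A=36, B=27, C=37, D=30, E=37
Total turnaround = 36 + 27 + 37 + 30 + 37 = 167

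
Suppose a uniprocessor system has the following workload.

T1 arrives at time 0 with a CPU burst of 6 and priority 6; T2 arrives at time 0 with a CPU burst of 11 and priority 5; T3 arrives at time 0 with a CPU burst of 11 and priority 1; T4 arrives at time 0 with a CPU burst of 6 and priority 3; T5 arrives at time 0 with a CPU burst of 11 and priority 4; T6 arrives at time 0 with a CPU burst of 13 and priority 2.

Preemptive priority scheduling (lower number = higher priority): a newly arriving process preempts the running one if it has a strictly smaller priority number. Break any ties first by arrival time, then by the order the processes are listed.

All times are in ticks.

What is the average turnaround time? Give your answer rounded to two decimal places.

36.00

Timeline: | T3 0-11 | T6 11-24 | T4 24-30 | T5 30-41 | T2 41-52 | T1 52-58 |
Completion: T1=58  T2=52  T3=11  T4=30  T5=41  T6=24
Turnaround (C−A): T1=58  T2=52  T3=11  T4=30  T5=41  T6=24
Turnaround times: T1=58, T2=52, T3=11, T4=30, T5=41, T6=24
Average turnaround = (58+52+11+30+41+24) / 6 = 216/6 = 36.00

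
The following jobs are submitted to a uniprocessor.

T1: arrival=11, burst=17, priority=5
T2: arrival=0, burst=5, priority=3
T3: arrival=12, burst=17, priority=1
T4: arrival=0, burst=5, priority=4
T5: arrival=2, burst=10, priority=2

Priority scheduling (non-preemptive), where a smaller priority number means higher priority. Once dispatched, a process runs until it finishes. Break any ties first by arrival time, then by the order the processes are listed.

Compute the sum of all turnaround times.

118

Gantt: | T2 0-5 | T5 5-15 | T3 15-32 | T4 32-37 | T1 37-54 |
Completion: T1=54  T2=5  T3=32  T4=37  T5=15
Turnaround (C−A): T1=43  T2=5  T3=20  T4=37  T5=13
Turnaround = completion − arrival: T1=43, T2=5, T3=20, T4=37, T5=13
Total turnaround = 43 + 5 + 20 + 37 + 13 = 118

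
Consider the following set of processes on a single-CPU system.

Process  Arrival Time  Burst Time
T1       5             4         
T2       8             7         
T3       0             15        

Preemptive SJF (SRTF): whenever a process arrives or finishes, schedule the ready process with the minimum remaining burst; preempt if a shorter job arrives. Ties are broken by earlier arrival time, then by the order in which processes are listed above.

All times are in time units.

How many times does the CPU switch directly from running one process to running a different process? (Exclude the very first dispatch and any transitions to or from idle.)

Gantt: | T3 0-5 | T1 5-9 | T2 9-16 | T3 16-26 |
Completion: T1=9  T2=16  T3=26
Turnaround (C−A): T1=4  T2=8  T3=26

3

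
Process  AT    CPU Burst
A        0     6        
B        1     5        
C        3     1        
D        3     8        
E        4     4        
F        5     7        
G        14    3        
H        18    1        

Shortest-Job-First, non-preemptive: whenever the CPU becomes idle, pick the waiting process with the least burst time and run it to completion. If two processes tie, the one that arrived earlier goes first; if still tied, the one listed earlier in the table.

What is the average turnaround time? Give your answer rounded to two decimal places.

11.63

Timeline: | A 0-6 | C 6-7 | E 7-11 | B 11-16 | G 16-19 | H 19-20 | F 20-27 | D 27-35 |
Completion: A=6  B=16  C=7  D=35  E=11  F=27  G=19  H=20
Turnaround (C−A): A=6  B=15  C=4  D=32  E=7  F=22  G=5  H=2
Turnaround times: A=6, B=15, C=4, D=32, E=7, F=22, G=5, H=2
Average turnaround = (6+15+4+32+7+22+5+2) / 8 = 93/8 = 11.63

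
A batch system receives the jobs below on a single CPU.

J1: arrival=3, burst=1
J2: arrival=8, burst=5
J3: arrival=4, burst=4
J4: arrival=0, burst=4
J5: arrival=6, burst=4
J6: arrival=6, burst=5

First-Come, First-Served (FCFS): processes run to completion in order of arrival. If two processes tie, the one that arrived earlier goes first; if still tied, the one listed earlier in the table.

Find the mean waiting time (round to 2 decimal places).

3.67

Gantt: | J4 0-4 | J1 4-5 | J3 5-9 | J5 9-13 | J6 13-18 | J2 18-23 |
Completion: J1=5  J2=23  J3=9  J4=4  J5=13  J6=18
Waiting times: J1=1, J2=10, J3=1, J4=0, J5=3, J6=7
Average waiting = (1+10+1+0+3+7) / 6 = 22/6 = 3.67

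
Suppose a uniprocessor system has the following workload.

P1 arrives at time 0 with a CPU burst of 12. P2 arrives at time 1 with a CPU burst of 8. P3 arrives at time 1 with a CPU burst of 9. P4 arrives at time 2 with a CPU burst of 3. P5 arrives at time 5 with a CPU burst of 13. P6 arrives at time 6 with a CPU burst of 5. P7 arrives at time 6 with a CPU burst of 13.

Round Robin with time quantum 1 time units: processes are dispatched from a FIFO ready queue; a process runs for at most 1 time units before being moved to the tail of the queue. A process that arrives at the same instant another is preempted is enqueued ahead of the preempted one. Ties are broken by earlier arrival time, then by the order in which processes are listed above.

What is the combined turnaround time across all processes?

Gantt: | P1 0-1 | P2 1-2 | P3 2-3 | P1 3-4 | P4 4-5 | P2 5-6 | P3 6-7 | P1 7-8 | P5 8-9 | P4 9-10 | P6 10-11 | P7 11-12 | P2 12-13 | P3 13-14 | P1 14-15 | P5 15-16 | P4 16-17 | P6 17-18 | P7 18-19 | P2 19-20 | P3 20-21 | P1 21-22 | P5 22-23 | P6 23-24 | P7 24-25 | P2 25-26 | P3 26-27 | P1 27-28 | P5 28-29 | P6 29-30 | P7 30-31 | P2 31-32 | P3 32-33 | P1 33-34 | P5 34-35 | P6 35-36 | P7 36-37 | P2 37-38 | P3 38-39 | P1 39-40 | P5 40-41 | P7 41-42 | P2 42-43 | P3 43-44 | P1 44-45 | P5 45-46 | P7 46-47 | P3 47-48 | P1 48-49 | P5 49-50 | P7 50-51 | P1 51-52 | P5 52-53 | P7 53-54 | P1 54-55 | P5 55-56 | P7 56-57 | P5 57-58 | P7 58-59 | P5 59-60 | P7 60-61 | P5 61-62 | P7 62-63 |
Completion: P1=55  P2=43  P3=48  P4=17  P5=62  P6=36  P7=63
Turnaround (C−A): P1=55  P2=42  P3=47  P4=15  P5=57  P6=30  P7=57
Turnaround = completion − arrival: P1=55, P2=42, P3=47, P4=15, P5=57, P6=30, P7=57
Total turnaround = 55 + 42 + 47 + 15 + 57 + 30 + 57 = 303

303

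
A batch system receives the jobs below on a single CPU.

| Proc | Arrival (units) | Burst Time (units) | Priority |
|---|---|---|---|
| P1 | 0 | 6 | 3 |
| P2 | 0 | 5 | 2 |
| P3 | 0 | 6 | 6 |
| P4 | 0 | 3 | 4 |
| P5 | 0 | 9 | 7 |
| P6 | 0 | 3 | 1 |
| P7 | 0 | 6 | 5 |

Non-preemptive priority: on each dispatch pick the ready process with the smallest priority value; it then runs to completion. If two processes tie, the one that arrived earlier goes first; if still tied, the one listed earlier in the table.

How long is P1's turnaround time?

Schedule: | P6 0-3 | P2 3-8 | P1 8-14 | P4 14-17 | P7 17-23 | P3 23-29 | P5 29-38 |
Completion: P1=14  P2=8  P3=29  P4=17  P5=38  P6=3  P7=23
Turnaround(P1) = completion − arrival = 14 − 0 = 14

14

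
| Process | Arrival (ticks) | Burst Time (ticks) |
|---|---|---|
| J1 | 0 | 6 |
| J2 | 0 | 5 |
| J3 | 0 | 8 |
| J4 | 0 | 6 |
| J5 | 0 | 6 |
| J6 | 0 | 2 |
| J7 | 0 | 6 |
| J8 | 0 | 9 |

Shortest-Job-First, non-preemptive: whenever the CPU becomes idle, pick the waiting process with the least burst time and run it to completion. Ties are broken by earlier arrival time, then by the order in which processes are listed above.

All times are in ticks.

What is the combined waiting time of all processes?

Timeline: | J6 0-2 | J2 2-7 | J1 7-13 | J4 13-19 | J5 19-25 | J7 25-31 | J3 31-39 | J8 39-48 |
Completion: J1=13  J2=7  J3=39  J4=19  J5=25  J6=2  J7=31  J8=48
Turnaround (C−A): J1=13  J2=7  J3=39  J4=19  J5=25  J6=2  J7=31  J8=48
Waiting = turnaround − burst: J1=7, J2=2, J3=31, J4=13, J5=19, J6=0, J7=25, J8=39
Total waiting = 7 + 2 + 31 + 13 + 19 + 0 + 25 + 39 = 136

136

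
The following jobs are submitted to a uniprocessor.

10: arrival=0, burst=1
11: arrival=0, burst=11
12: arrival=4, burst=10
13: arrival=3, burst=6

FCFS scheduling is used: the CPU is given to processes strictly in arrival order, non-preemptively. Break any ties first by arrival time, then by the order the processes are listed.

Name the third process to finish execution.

13

Schedule: | 10 0-1 | 11 1-12 | 13 12-18 | 12 18-28 |
Completion: 10=1  11=12  12=28  13=18
Finish order: 10 → 11 → 13 → 12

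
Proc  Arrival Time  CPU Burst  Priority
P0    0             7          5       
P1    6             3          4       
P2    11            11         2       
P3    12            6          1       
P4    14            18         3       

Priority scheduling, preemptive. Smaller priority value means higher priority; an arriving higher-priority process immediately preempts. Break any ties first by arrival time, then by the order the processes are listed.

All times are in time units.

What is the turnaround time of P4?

Gantt: | P0 0-6 | P1 6-9 | P0 9-10 | idle 10-11 | P2 11-12 | P3 12-18 | P2 18-28 | P4 28-46 |
Completion: P0=10  P1=9  P2=28  P3=18  P4=46
Turnaround(P4) = completion − arrival = 46 − 14 = 32

32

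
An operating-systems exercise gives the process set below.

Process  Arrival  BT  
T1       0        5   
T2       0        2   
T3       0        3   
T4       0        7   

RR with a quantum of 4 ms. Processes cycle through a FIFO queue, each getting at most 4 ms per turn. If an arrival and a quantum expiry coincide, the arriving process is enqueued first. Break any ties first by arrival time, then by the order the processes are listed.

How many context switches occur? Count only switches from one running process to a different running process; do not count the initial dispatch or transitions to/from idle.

5

Schedule: | T1 0-4 | T2 4-6 | T3 6-9 | T4 9-13 | T1 13-14 | T4 14-17 |
Completion: T1=14  T2=6  T3=9  T4=17
Turnaround (C−A): T1=14  T2=6  T3=9  T4=17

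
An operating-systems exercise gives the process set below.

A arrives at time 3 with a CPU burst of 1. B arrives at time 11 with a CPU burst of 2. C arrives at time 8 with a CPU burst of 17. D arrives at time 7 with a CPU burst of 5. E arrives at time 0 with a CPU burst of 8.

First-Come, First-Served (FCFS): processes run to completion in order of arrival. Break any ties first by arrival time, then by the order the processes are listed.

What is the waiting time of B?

Gantt: | E 0-8 | A 8-9 | D 9-14 | C 14-31 | B 31-33 |
Completion: A=9  B=33  C=31  D=14  E=8
Waiting(B) = turnaround − burst = 22 − 2 = 20

20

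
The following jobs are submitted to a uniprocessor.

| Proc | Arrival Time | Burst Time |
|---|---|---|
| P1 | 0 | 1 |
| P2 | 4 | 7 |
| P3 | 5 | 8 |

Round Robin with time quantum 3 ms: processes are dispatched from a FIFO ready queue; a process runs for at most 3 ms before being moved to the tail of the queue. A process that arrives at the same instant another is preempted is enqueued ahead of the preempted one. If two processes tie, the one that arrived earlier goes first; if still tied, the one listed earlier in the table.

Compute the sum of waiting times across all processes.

12

Gantt: | P1 0-1 | idle 1-4 | P2 4-7 | P3 7-10 | P2 10-13 | P3 13-16 | P2 16-17 | P3 17-19 |
Completion: P1=1  P2=17  P3=19
Turnaround (C−A): P1=1  P2=13  P3=14
Waiting = turnaround − burst: P1=0, P2=6, P3=6
Total waiting = 0 + 6 + 6 = 12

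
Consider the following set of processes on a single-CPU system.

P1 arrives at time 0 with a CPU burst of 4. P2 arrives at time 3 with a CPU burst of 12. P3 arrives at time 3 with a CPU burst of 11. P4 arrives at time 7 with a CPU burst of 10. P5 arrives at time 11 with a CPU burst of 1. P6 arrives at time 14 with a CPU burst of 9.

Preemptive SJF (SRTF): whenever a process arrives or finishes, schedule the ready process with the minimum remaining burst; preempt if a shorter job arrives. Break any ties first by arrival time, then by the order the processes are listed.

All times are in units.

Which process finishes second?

Schedule: | P1 0-4 | P3 4-11 | P5 11-12 | P3 12-16 | P6 16-25 | P4 25-35 | P2 35-47 |
Completion: P1=4  P2=47  P3=16  P4=35  P5=12  P6=25
Finish order: P1 → P5 → P3 → P6 → P4 → P2

P5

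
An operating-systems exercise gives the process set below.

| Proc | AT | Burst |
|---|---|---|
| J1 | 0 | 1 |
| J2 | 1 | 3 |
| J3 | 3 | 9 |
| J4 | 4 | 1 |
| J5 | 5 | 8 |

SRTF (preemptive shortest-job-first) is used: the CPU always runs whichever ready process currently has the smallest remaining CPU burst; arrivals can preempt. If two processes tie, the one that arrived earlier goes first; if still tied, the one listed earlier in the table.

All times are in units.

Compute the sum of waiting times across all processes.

Schedule: | J1 0-1 | J2 1-4 | J4 4-5 | J5 5-13 | J3 13-22 |
Completion: J1=1  J2=4  J3=22  J4=5  J5=13
Turnaround (C−A): J1=1  J2=3  J3=19  J4=1  J5=8
Waiting = turnaround − burst: J1=0, J2=0, J3=10, J4=0, J5=0
Total waiting = 0 + 0 + 10 + 0 + 0 = 10

10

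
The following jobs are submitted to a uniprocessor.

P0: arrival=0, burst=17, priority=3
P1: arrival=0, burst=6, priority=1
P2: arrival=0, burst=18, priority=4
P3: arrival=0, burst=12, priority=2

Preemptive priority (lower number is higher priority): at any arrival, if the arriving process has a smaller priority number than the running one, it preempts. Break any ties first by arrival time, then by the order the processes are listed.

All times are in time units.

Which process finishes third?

P0

Schedule: | P1 0-6 | P3 6-18 | P0 18-35 | P2 35-53 |
Completion: P0=35  P1=6  P2=53  P3=18
Turnaround (C−A): P0=35  P1=6  P2=53  P3=18
Finish order: P1 → P3 → P0 → P2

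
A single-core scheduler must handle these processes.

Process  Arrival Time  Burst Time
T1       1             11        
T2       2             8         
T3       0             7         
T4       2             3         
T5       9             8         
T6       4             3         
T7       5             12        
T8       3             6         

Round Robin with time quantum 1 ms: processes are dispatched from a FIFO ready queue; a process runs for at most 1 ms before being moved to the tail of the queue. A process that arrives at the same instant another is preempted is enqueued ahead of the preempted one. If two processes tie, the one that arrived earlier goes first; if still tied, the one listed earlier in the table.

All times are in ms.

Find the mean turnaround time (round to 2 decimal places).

38.63

Schedule: | T3 0-1 | T1 1-2 | T3 2-3 | T2 3-4 | T4 4-5 | T1 5-6 | T8 6-7 | T3 7-8 | T6 8-9 | T2 9-10 | T7 10-11 | T4 11-12 | T1 12-13 | T8 13-14 | T3 14-15 | T5 15-16 | T6 16-17 | T2 17-18 | T7 18-19 | T4 19-20 | T1 20-21 | T8 21-22 | T3 22-23 | T5 23-24 | T6 24-25 | T2 25-26 | T7 26-27 | T1 27-28 | T8 28-29 | T3 29-30 | T5 30-31 | T2 31-32 | T7 32-33 | T1 33-34 | T8 34-35 | T3 35-36 | T5 36-37 | T2 37-38 | T7 38-39 | T1 39-40 | T8 40-41 | T5 41-42 | T2 42-43 | T7 43-44 | T1 44-45 | T5 45-46 | T2 46-47 | T7 47-48 | T1 48-49 | T5 49-50 | T7 50-51 | T1 51-52 | T5 52-53 | T7 53-54 | T1 54-55 | T7 55-58 |
Completion: T1=55  T2=47  T3=36  T4=20  T5=53  T6=25  T7=58  T8=41
Turnaround times: T1=54, T2=45, T3=36, T4=18, T5=44, T6=21, T7=53, T8=38
Average turnaround = (54+45+36+18+44+21+53+38) / 8 = 309/8 = 38.63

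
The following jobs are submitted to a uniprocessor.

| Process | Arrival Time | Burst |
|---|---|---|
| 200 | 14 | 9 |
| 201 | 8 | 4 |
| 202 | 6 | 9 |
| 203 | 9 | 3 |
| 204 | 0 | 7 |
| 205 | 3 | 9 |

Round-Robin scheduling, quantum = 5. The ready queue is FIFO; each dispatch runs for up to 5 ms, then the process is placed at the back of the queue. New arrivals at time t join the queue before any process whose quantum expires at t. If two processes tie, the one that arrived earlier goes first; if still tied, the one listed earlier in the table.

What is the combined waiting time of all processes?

82

Gantt: | 204 0-5 | 205 5-10 | 204 10-12 | 202 12-17 | 201 17-21 | 203 21-24 | 205 24-28 | 200 28-33 | 202 33-37 | 200 37-41 |
Completion: 200=41  201=21  202=37  203=24  204=12  205=28
Turnaround (C−A): 200=27  201=13  202=31  203=15  204=12  205=25
Waiting = turnaround − burst: 200=18, 201=9, 202=22, 203=12, 204=5, 205=16
Total waiting = 18 + 9 + 22 + 12 + 5 + 16 = 82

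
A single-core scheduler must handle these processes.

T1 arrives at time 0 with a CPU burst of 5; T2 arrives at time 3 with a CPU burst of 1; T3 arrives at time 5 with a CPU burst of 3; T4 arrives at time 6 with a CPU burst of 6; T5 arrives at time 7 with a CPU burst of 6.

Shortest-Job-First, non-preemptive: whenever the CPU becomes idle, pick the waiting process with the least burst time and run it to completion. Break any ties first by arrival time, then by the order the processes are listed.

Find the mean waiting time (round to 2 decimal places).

2.80

Gantt: | T1 0-5 | T2 5-6 | T3 6-9 | T4 9-15 | T5 15-21 |
Completion: T1=5  T2=6  T3=9  T4=15  T5=21
Turnaround (C−A): T1=5  T2=3  T3=4  T4=9  T5=14
Waiting times: T1=0, T2=2, T3=1, T4=3, T5=8
Average waiting = (0+2+1+3+8) / 5 = 14/5 = 2.80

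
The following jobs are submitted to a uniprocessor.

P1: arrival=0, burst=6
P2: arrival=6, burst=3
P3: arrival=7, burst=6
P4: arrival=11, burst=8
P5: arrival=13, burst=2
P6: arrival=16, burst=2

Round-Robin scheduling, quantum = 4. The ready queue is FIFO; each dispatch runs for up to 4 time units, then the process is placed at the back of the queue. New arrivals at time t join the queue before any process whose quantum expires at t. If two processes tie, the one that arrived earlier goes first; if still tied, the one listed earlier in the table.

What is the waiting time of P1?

0

Schedule: | P1 0-6 | P2 6-9 | P3 9-13 | P4 13-17 | P5 17-19 | P3 19-21 | P6 21-23 | P4 23-27 |
Completion: P1=6  P2=9  P3=21  P4=27  P5=19  P6=23
Turnaround (C−A): P1=6  P2=3  P3=14  P4=16  P5=6  P6=7
Waiting(P1) = turnaround − burst = 6 − 6 = 0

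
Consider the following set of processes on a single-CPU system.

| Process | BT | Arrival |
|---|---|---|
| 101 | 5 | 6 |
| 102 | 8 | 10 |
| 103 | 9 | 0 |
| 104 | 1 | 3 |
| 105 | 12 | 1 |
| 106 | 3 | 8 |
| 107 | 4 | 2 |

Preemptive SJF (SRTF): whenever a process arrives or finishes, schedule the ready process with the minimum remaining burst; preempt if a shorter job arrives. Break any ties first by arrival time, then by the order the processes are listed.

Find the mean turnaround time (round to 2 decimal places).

14.43

Timeline: | 103 0-2 | 107 2-3 | 104 3-4 | 107 4-7 | 101 7-8 | 106 8-11 | 101 11-15 | 103 15-22 | 102 22-30 | 105 30-42 |
Completion: 101=15  102=30  103=22  104=4  105=42  106=11  107=7
Turnaround (C−A): 101=9  102=20  103=22  104=1  105=41  106=3  107=5
Turnaround times: 101=9, 102=20, 103=22, 104=1, 105=41, 106=3, 107=5
Average turnaround = (9+20+22+1+41+3+5) / 7 = 101/7 = 14.43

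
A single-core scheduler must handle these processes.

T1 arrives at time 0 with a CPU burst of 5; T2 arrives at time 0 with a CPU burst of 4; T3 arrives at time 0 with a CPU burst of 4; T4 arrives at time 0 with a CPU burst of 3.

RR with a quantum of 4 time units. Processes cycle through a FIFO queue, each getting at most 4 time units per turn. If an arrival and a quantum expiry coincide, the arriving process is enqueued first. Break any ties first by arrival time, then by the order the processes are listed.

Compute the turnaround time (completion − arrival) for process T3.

Timeline: | T1 0-4 | T2 4-8 | T3 8-12 | T4 12-15 | T1 15-16 |
Completion: T1=16  T2=8  T3=12  T4=15
Turnaround (C−A): T1=16  T2=8  T3=12  T4=15
Turnaround(T3) = completion − arrival = 12 − 0 = 12

12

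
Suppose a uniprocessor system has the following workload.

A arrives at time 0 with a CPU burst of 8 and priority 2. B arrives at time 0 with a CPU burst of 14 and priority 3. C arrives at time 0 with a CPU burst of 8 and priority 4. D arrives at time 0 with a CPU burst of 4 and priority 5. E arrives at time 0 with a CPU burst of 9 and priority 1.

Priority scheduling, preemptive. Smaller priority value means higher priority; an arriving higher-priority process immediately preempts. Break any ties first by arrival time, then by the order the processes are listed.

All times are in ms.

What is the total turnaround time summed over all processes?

139

Timeline: | E 0-9 | A 9-17 | B 17-31 | C 31-39 | D 39-43 |
Completion: A=17  B=31  C=39  D=43  E=9
Turnaround = completion − arrival: A=17, B=31, C=39, D=43, E=9
Total turnaround = 17 + 31 + 39 + 43 + 9 = 139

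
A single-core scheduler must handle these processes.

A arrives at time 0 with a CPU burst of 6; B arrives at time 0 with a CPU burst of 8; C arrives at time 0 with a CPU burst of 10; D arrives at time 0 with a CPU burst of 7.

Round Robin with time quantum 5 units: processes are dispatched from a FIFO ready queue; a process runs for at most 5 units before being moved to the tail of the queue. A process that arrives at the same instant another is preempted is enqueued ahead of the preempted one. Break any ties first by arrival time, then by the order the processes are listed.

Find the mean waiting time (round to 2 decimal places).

Gantt: | A 0-5 | B 5-10 | C 10-15 | D 15-20 | A 20-21 | B 21-24 | C 24-29 | D 29-31 |
Completion: A=21  B=24  C=29  D=31
Waiting times: A=15, B=16, C=19, D=24
Average waiting = (15+16+19+24) / 4 = 74/4 = 18.50

18.50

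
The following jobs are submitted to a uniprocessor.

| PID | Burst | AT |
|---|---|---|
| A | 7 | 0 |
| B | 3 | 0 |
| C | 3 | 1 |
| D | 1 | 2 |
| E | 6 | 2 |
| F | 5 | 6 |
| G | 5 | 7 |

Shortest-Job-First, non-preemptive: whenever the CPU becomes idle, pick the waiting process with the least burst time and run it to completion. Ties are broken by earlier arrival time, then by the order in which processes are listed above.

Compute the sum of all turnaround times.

Gantt: | B 0-3 | D 3-4 | C 4-7 | F 7-12 | G 12-17 | E 17-23 | A 23-30 |
Completion: A=30  B=3  C=7  D=4  E=23  F=12  G=17
Turnaround = completion − arrival: A=30, B=3, C=6, D=2, E=21, F=6, G=10
Total turnaround = 30 + 3 + 6 + 2 + 21 + 6 + 10 = 78

78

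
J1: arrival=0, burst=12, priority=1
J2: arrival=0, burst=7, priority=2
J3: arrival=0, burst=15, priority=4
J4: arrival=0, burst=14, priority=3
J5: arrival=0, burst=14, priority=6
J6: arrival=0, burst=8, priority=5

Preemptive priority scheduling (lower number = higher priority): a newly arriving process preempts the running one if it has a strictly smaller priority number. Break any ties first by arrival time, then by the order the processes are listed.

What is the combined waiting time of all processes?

168

Timeline: | J1 0-12 | J2 12-19 | J4 19-33 | J3 33-48 | J6 48-56 | J5 56-70 |
Completion: J1=12  J2=19  J3=48  J4=33  J5=70  J6=56
Turnaround (C−A): J1=12  J2=19  J3=48  J4=33  J5=70  J6=56
Waiting = turnaround − burst: J1=0, J2=12, J3=33, J4=19, J5=56, J6=48
Total waiting = 0 + 12 + 33 + 19 + 56 + 48 = 168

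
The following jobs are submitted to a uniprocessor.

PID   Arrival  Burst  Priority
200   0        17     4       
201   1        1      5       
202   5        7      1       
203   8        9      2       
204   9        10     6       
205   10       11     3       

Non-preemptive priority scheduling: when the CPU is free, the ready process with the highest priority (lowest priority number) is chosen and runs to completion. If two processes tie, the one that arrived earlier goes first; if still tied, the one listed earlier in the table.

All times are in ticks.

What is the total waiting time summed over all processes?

Gantt: | 200 0-17 | 202 17-24 | 203 24-33 | 205 33-44 | 201 44-45 | 204 45-55 |
Completion: 200=17  201=45  202=24  203=33  204=55  205=44
Turnaround (C−A): 200=17  201=44  202=19  203=25  204=46  205=34
Waiting = turnaround − burst: 200=0, 201=43, 202=12, 203=16, 204=36, 205=23
Total waiting = 0 + 43 + 12 + 16 + 36 + 23 = 130

130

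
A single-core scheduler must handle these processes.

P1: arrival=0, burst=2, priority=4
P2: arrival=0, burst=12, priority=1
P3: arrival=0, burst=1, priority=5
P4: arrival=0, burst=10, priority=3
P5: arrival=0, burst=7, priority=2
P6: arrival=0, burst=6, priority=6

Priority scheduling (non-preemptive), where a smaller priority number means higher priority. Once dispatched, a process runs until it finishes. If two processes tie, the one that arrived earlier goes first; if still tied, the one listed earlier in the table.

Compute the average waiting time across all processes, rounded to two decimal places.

Gantt: | P2 0-12 | P5 12-19 | P4 19-29 | P1 29-31 | P3 31-32 | P6 32-38 |
Completion: P1=31  P2=12  P3=32  P4=29  P5=19  P6=38
Waiting times: P1=29, P2=0, P3=31, P4=19, P5=12, P6=32
Average waiting = (29+0+31+19+12+32) / 6 = 123/6 = 20.50

20.50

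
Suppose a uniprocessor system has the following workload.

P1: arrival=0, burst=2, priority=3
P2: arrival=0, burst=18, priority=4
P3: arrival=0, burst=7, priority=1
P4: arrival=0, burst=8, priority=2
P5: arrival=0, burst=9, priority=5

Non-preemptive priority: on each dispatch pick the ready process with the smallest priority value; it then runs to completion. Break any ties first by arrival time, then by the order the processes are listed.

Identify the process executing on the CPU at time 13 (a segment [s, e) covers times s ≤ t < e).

Schedule: | P3 0-7 | P4 7-15 | P1 15-17 | P2 17-35 | P5 35-44 |
Completion: P1=17  P2=35  P3=7  P4=15  P5=44

P4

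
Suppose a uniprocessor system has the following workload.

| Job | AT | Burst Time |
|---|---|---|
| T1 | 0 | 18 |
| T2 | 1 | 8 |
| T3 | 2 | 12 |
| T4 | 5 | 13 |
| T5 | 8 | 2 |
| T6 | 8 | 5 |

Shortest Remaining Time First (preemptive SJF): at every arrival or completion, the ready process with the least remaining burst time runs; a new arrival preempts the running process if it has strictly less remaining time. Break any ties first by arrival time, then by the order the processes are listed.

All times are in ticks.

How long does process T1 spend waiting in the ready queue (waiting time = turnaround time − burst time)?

Timeline: | T1 0-1 | T2 1-9 | T5 9-11 | T6 11-16 | T3 16-28 | T4 28-41 | T1 41-58 |
Completion: T1=58  T2=9  T3=28  T4=41  T5=11  T6=16
Waiting(T1) = turnaround − burst = 58 − 18 = 40

40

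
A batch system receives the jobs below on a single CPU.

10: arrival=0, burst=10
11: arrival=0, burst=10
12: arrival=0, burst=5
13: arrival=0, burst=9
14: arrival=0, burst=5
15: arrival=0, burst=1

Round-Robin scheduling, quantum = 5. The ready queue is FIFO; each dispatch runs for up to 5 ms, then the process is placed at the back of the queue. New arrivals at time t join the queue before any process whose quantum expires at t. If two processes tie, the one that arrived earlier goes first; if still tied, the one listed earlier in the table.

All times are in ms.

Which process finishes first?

12

Timeline: | 10 0-5 | 11 5-10 | 12 10-15 | 13 15-20 | 14 20-25 | 15 25-26 | 10 26-31 | 11 31-36 | 13 36-40 |
Completion: 10=31  11=36  12=15  13=40  14=25  15=26
Turnaround (C−A): 10=31  11=36  12=15  13=40  14=25  15=26
Finish order: 12 → 14 → 15 → 10 → 11 → 13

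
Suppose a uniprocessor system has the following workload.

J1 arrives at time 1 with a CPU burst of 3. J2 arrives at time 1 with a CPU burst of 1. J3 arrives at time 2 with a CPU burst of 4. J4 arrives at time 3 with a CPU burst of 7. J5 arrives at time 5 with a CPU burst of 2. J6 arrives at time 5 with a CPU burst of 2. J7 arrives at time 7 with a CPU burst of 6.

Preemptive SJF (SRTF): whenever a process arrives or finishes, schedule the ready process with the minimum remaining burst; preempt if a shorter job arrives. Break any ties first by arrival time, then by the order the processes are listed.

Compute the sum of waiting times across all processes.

Gantt: | idle 0-1 | J2 1-2 | J1 2-5 | J5 5-7 | J6 7-9 | J3 9-13 | J7 13-19 | J4 19-26 |
Completion: J1=5  J2=2  J3=13  J4=26  J5=7  J6=9  J7=19
Turnaround (C−A): J1=4  J2=1  J3=11  J4=23  J5=2  J6=4  J7=12
Waiting = turnaround − burst: J1=1, J2=0, J3=7, J4=16, J5=0, J6=2, J7=6
Total waiting = 1 + 0 + 7 + 16 + 0 + 2 + 6 = 32

32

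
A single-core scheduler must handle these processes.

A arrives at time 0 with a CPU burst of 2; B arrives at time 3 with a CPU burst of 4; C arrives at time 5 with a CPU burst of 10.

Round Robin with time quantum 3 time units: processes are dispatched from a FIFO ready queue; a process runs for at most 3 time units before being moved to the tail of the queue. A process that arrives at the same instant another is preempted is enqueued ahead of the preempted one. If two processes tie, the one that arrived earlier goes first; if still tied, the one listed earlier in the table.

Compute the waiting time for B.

3

Gantt: | A 0-2 | idle 2-3 | B 3-6 | C 6-9 | B 9-10 | C 10-17 |
Completion: A=2  B=10  C=17
Waiting(B) = turnaround − burst = 7 − 4 = 3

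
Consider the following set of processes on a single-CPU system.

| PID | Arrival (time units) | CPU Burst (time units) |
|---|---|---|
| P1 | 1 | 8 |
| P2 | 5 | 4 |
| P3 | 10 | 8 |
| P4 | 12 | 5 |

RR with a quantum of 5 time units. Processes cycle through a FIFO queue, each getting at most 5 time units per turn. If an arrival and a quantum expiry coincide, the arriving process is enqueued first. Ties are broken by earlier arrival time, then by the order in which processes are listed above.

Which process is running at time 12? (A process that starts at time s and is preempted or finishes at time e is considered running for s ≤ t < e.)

Schedule: | idle 0-1 | P1 1-6 | P2 6-10 | P1 10-13 | P3 13-18 | P4 18-23 | P3 23-26 |
Completion: P1=13  P2=10  P3=26  P4=23

P1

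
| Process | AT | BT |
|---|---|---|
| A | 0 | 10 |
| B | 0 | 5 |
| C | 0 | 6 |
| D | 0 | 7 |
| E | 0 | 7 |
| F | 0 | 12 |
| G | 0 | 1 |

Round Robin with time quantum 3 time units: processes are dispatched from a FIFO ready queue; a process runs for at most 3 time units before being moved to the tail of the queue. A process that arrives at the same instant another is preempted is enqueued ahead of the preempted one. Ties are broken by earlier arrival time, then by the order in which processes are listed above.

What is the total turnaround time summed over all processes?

244

Timeline: | A 0-3 | B 3-6 | C 6-9 | D 9-12 | E 12-15 | F 15-18 | G 18-19 | A 19-22 | B 22-24 | C 24-27 | D 27-30 | E 30-33 | F 33-36 | A 36-39 | D 39-40 | E 40-41 | F 41-44 | A 44-45 | F 45-48 |
Completion: A=45  B=24  C=27  D=40  E=41  F=48  G=19
Turnaround = completion − arrival: A=45, B=24, C=27, D=40, E=41, F=48, G=19
Total turnaround = 45 + 24 + 27 + 40 + 41 + 48 + 19 = 244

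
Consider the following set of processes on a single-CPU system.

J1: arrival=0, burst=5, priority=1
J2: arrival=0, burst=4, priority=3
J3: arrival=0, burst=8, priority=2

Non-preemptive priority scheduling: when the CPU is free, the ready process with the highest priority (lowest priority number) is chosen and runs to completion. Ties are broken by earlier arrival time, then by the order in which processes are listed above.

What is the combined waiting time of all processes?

18

Timeline: | J1 0-5 | J3 5-13 | J2 13-17 |
Completion: J1=5  J2=17  J3=13
Turnaround (C−A): J1=5  J2=17  J3=13
Waiting = turnaround − burst: J1=0, J2=13, J3=5
Total waiting = 0 + 13 + 5 = 18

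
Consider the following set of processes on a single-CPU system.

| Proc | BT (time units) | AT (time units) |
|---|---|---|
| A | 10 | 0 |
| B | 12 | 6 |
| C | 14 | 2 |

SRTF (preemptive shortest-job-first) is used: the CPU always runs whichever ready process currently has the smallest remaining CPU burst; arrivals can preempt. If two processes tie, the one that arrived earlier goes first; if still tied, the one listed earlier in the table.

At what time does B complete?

22

Timeline: | A 0-10 | B 10-22 | C 22-36 |
Completion: A=10  B=22  C=36
Turnaround (C−A): A=10  B=16  C=34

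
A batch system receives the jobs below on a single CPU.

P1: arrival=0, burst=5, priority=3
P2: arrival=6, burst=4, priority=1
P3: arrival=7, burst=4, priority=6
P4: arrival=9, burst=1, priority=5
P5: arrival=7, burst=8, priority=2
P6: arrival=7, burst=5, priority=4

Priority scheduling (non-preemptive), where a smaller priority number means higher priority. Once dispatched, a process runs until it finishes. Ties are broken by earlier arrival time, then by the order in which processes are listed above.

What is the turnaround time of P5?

11

Schedule: | P1 0-5 | idle 5-6 | P2 6-10 | P5 10-18 | P6 18-23 | P4 23-24 | P3 24-28 |
Completion: P1=5  P2=10  P3=28  P4=24  P5=18  P6=23
Turnaround (C−A): P1=5  P2=4  P3=21  P4=15  P5=11  P6=16
Turnaround(P5) = completion − arrival = 18 − 7 = 11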